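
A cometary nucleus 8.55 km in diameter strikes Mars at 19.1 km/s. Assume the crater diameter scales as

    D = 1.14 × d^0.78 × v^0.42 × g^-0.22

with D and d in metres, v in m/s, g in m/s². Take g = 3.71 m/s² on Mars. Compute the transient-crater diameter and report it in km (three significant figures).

In SI units: d = 8550 m, v = 19100 m/s.
d^0.78 = 8550^0.78 = 1167
v^0.42 = 19100^0.42 = 62.81
g^-0.22 = 3.71^-0.22 = 0.7494
D = 1.14 × 1167 × 62.81 × 0.7494 = 62621 m
   = 62.62 km

D ≈ 62.6 km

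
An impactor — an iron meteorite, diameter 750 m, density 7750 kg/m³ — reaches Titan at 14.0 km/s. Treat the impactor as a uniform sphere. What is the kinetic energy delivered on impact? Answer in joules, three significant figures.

v = 14000 m/s.
Mass m = (π/6) ρ d³ = (π/6) × 7750 × (750)³ = 1.712 × 10^12 kg
E = ½ m v² = 0.5 × 1.712 × 10^12 × (14000)² = 1.678 × 10^20 J

E ≈ 1.68 × 10^20 J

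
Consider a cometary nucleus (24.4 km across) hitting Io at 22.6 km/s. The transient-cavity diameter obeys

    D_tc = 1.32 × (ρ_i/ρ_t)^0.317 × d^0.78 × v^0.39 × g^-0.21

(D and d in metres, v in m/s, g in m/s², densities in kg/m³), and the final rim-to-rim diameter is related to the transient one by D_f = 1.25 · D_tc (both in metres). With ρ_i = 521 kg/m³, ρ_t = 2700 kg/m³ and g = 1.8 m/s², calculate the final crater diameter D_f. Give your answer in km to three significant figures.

In SI: d = 24400 m, v = 22600 m/s.
(ρ_i/ρ_t)^0.317 = (521/2700)^0.317 = 0.5936
d^0.78 = 24400^0.78 = 2643
v^0.39 = 22600^0.39 = 49.90
g^-0.21 = 1.8^-0.21 = 0.8839
D_tc = 1.32 × 0.5936 × 2643 × 49.90 × 0.8839 = 91340 m
D_f = 1.25 × 91340 = 1.142 × 10^5 m
     = 114.2 km

D_f ≈ 114 km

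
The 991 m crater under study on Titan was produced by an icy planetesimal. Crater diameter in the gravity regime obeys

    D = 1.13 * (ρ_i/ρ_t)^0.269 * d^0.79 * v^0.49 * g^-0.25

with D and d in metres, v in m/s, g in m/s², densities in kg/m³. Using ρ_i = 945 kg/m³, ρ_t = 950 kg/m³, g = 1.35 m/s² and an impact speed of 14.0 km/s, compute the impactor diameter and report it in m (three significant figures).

Rearranging for d: d = [D / (1.13 · (945/950)^0.269 · 14000^0.49 · 1.35^-0.25)]^(1/0.79).
(945/950)^0.269 = 0.9986
14000^0.49 = 107.5
1.35^-0.25 = 0.9277
Denominator = 1.13 × 0.9986 × 107.5 × 0.9277 = 112.5
D / 112.5 = 991 / 112.5 = 8.809
d = 8.809^(1/0.79) = 8.809^1.2658 = 15.71 m

d ≈ 15.7 m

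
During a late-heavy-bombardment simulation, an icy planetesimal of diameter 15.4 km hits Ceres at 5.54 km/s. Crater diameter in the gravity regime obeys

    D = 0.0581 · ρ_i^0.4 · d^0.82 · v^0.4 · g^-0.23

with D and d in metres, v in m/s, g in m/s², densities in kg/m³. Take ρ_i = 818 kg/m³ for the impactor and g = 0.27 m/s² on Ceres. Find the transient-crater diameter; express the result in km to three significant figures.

D ≈ 98.0 km

In SI units: d = 15400 m, v = 5540 m/s.
ρ_i^0.4 = 818^0.4 = 14.63
d^0.82 = 15400^0.82 = 2715
v^0.4 = 5540^0.4 = 31.43
g^-0.23 = 0.27^-0.23 = 1.351
D = 0.0581 × 14.63 × 2715 × 31.43 × 1.351 = 97992 m
   = 97.99 km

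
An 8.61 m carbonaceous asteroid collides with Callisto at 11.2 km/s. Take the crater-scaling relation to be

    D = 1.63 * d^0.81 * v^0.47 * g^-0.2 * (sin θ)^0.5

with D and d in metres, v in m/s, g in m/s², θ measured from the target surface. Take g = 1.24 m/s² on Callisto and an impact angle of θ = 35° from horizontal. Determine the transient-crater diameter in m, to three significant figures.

In SI units: v = 11200 m/s.
d^0.81 = 8.61^0.81 = 5.719
v^0.47 = 11200^0.47 = 80.01
g^-0.2 = 1.24^-0.2 = 0.9579
(sin 35°)^0.5 = 0.5736^0.5 = 0.7574
D = 1.63 × 5.719 × 80.01 × 0.9579 × 0.7574 = 541.1 m

D ≈ 541 m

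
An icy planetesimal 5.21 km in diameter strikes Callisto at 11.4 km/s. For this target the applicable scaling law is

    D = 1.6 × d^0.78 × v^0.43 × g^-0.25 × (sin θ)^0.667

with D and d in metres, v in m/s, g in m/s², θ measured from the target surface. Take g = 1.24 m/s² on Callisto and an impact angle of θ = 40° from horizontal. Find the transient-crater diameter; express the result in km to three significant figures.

In SI units: d = 5210 m, v = 11400 m/s.
d^0.78 = 5210^0.78 = 792.7
v^0.43 = 11400^0.43 = 55.52
g^-0.25 = 1.24^-0.25 = 0.9476
(sin 40°)^0.667 = 0.6428^0.667 = 0.7447
D = 1.6 × 792.7 × 55.52 × 0.9476 × 0.7447 = 49692 m
   = 49.69 km

D ≈ 49.7 km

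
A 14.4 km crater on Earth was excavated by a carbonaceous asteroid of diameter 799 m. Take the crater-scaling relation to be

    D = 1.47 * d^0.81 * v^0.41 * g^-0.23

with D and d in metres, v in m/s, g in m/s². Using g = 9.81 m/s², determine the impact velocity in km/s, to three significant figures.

v ≈ 36.0 km/s

Rearranging for v: v = [D / (1.47 · 799^0.81 · 9.81^-0.23)]^(1/0.41).
D = 14400 m.
799^0.81 = 224.4
9.81^-0.23 = 0.5914
Denominator = 1.47 × 224.4 × 0.5914 = 195.1
D / 195.1 = 14400 / 195.1 = 73.81
v = 73.81^(1/0.41) = 73.81^2.439 = 36003 m/s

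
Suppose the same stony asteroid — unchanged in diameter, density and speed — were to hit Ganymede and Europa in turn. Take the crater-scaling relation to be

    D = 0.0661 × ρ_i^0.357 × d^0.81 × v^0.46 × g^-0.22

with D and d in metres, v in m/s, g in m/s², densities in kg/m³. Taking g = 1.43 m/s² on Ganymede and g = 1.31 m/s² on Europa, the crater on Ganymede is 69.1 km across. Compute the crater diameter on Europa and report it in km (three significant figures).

All impactor-dependent factors cancel in the ratio, leaving D_Europa/D_Ganymede = (g_Europa/g_Ganymede)^-0.22.
(1.31/1.43)^-0.22 = 0.9161^-0.22 = 1.019
D_Europa = 1.019 × 69.1 km = 70.4 km

D ≈ 70.4 km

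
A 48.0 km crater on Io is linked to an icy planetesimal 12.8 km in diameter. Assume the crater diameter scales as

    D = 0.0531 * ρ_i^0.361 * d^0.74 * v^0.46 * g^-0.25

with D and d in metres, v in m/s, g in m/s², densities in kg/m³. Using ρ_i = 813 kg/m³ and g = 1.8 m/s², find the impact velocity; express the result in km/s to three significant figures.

v ≈ 15.7 km/s

Rearranging for v: v = [D / (0.0531 · 813^0.361 · 12800^0.74 · 1.8^-0.25)]^(1/0.46).
D = 48000 m.
813^0.361 = 11.23
12800^0.74 = 1095
1.8^-0.25 = 0.8633
Denominator = 0.0531 × 11.23 × 1095 × 0.8633 = 563.7
D / 563.7 = 48000 / 563.7 = 85.15
v = 85.15^(1/0.46) = 85.15^2.1739 = 15705 m/s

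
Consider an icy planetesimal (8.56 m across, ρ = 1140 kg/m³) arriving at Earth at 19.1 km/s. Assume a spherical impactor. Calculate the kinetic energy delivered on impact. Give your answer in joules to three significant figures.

v = 19100 m/s.
Mass m = (π/6) ρ d³ = (π/6) × 1140 × (8.56)³ = 3.744 × 10^5 kg
E = ½ m v² = 0.5 × 3.744 × 10^5 × (19100)² = 6.829 × 10^13 J

E ≈ 6.83 × 10^13 J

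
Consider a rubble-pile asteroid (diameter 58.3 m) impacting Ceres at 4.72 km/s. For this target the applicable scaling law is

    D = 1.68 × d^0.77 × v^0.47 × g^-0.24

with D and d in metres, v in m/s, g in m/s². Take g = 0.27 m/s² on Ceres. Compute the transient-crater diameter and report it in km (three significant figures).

In SI units: v = 4720 m/s.
d^0.77 = 58.3^0.77 = 22.89
v^0.47 = 4720^0.47 = 53.30
g^-0.24 = 0.27^-0.24 = 1.369
D = 1.68 × 22.89 × 53.30 × 1.369 = 2806 m
   = 2.806 km

D ≈ 2.81 km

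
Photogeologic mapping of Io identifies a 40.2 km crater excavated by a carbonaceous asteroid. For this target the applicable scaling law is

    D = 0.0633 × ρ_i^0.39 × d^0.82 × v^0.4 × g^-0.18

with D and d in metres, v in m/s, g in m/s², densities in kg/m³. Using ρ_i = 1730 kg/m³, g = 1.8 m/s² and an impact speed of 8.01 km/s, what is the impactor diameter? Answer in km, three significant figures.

Rearranging for d: d = [D / (0.0633 · 1730^0.39 · 8010^0.4 · 1.8^-0.18)]^(1/0.82).
D = 40200 m.
1730^0.39 = 18.32
8010^0.4 = 36.43
1.8^-0.18 = 0.8996
Denominator = 0.0633 × 18.32 × 36.43 × 0.8996 = 38.00
D / 38.00 = 40200 / 38.00 = 1058
d = 1058^(1/0.82) = 1058^1.2195 = 4879 m

d ≈ 4.88 km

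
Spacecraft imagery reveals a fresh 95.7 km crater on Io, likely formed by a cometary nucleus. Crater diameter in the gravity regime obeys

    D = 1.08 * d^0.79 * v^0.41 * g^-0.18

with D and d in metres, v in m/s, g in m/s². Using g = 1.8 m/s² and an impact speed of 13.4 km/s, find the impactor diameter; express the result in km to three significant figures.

d ≈ 15.1 km

Rearranging for d: d = [D / (1.08 · 13400^0.41 · 1.8^-0.18)]^(1/0.79).
D = 95700 m.
13400^0.41 = 49.22
1.8^-0.18 = 0.8996
Denominator = 1.08 × 49.22 × 0.8996 = 47.82
D / 47.82 = 95700 / 47.82 = 2001
d = 2001^(1/0.79) = 2001^1.2658 = 15091 m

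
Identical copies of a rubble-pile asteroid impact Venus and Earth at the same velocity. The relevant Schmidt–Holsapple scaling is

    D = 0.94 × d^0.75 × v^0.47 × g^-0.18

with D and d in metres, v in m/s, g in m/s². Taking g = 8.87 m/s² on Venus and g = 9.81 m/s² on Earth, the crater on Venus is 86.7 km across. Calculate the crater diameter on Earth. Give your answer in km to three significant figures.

All impactor-dependent factors cancel in the ratio, leaving D_Earth/D_Venus = (g_Earth/g_Venus)^-0.18.
(9.81/8.87)^-0.18 = 1.106^-0.18 = 0.9820
D_Earth = 0.9820 × 86.7 km = 85.1 km

D ≈ 85.1 km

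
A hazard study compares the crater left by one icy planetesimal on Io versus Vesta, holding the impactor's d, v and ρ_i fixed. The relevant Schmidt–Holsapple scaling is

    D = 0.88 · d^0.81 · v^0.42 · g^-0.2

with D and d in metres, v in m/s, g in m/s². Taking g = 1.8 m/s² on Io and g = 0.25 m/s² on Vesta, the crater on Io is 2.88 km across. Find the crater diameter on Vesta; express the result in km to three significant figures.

All impactor-dependent factors cancel in the ratio, leaving D_Vesta/D_Io = (g_Vesta/g_Io)^-0.2.
(0.25/1.8)^-0.2 = 0.1389^-0.2 = 1.484
D_Vesta = 1.484 × 2.88 km = 4.27 km

D ≈ 4.27 km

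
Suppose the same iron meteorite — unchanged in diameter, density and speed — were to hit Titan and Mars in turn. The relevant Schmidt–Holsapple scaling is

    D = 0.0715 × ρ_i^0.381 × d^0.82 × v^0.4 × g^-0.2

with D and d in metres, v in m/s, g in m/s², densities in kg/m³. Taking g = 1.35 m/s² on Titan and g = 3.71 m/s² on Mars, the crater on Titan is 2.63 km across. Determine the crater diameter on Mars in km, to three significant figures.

All impactor-dependent factors cancel in the ratio, leaving D_Mars/D_Titan = (g_Mars/g_Titan)^-0.2.
(3.71/1.35)^-0.2 = 2.748^-0.2 = 0.8170
D_Mars = 0.8170 × 2.63 km = 2.15 km

D ≈ 2.15 km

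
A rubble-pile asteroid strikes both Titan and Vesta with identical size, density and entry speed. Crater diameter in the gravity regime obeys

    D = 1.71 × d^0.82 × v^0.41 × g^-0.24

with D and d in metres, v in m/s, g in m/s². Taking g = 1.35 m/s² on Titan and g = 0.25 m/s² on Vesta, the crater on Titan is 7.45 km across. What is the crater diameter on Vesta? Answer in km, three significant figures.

All impactor-dependent factors cancel in the ratio, leaving D_Vesta/D_Titan = (g_Vesta/g_Titan)^-0.24.
(0.25/1.35)^-0.24 = 0.1852^-0.24 = 1.499
D_Vesta = 1.499 × 7.45 km = 11.2 km

D ≈ 11.2 km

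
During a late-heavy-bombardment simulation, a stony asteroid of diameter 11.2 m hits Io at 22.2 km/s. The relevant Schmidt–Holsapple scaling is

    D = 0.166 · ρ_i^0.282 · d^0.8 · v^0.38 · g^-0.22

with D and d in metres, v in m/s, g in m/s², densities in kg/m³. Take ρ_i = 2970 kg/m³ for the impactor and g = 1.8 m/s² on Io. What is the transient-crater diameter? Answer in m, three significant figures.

D ≈ 431 m

In SI units: v = 22200 m/s.
ρ_i^0.282 = 2970^0.282 = 9.535
d^0.8 = 11.2^0.8 = 6.908
v^0.38 = 22200^0.38 = 44.83
g^-0.22 = 1.8^-0.22 = 0.8787
D = 0.166 × 9.535 × 6.908 × 44.83 × 0.8787 = 430.7 m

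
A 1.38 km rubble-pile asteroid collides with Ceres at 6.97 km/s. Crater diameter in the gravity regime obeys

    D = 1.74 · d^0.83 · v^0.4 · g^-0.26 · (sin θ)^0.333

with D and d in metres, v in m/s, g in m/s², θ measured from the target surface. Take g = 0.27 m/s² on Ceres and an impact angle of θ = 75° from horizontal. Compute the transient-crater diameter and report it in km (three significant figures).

In SI units: d = 1380 m, v = 6970 m/s.
d^0.83 = 1380^0.83 = 403.7
v^0.4 = 6970^0.4 = 34.46
g^-0.26 = 0.27^-0.26 = 1.406
(sin 75°)^0.333 = 0.9659^0.333 = 0.9885
D = 1.74 × 403.7 × 34.46 × 1.406 × 0.9885 = 33642 m
   = 33.64 km

D ≈ 33.6 km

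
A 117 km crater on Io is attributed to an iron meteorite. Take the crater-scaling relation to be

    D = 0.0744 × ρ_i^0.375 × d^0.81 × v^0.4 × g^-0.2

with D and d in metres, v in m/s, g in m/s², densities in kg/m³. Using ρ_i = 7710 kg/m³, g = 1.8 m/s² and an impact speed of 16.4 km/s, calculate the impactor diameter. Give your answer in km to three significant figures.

Rearranging for d: d = [D / (0.0744 · 7710^0.375 · 16400^0.4 · 1.8^-0.2)]^(1/0.81).
D = 117000 m.
7710^0.375 = 28.68
16400^0.4 = 48.52
1.8^-0.2 = 0.8891
Denominator = 0.0744 × 28.68 × 48.52 × 0.8891 = 92.05
D / 92.05 = 117000 / 92.05 = 1271
d = 1271^(1/0.81) = 1271^1.2346 = 6798 m

d ≈ 6.80 km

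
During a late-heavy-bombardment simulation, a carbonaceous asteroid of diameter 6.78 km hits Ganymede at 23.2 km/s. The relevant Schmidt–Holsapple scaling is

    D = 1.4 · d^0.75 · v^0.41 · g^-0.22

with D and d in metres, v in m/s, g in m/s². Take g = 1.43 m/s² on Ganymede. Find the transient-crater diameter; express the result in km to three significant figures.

D ≈ 59.6 km

In SI units: d = 6780 m, v = 23200 m/s.
d^0.75 = 6780^0.75 = 747.2
v^0.41 = 23200^0.41 = 61.64
g^-0.22 = 1.43^-0.22 = 0.9243
D = 1.4 × 747.2 × 61.64 × 0.9243 = 59599 m
   = 59.60 km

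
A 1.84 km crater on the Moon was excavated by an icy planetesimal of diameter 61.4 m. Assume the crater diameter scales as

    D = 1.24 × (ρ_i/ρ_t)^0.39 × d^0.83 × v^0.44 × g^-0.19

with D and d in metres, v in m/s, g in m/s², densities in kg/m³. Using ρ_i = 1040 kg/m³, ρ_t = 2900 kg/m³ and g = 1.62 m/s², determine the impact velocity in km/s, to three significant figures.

Rearranging for v: v = [D / (1.24 · (1040/2900)^0.39 · 61.4^0.83 · 1.62^-0.19)]^(1/0.44).
D = 1840 m.
(1040/2900)^0.39 = 0.6704
61.4^0.83 = 30.49
1.62^-0.19 = 0.9124
Denominator = 1.24 × 0.6704 × 30.49 × 0.9124 = 23.13
D / 23.13 = 1840 / 23.13 = 79.55
v = 79.55^(1/0.44) = 79.55^2.2727 = 20873 m/s

v ≈ 20.9 km/s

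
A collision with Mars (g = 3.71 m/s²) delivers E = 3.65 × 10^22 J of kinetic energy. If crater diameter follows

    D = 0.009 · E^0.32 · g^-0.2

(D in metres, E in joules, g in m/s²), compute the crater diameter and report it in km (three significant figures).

E^0.32 = (3.65 × 10^22)^0.32 = 1.659 × 10^7
g^-0.2 = 3.71^-0.2 = 0.7694
D = 0.009 × 1.659 × 10^7 × 0.7694 = 1.149 × 10^5 m
   = 114.9 km

D ≈ 115 km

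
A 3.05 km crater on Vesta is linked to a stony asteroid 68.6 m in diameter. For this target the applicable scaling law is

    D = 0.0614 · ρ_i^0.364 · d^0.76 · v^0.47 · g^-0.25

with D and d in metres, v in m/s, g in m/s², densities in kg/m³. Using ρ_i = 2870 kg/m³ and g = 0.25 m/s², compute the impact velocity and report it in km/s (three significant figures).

v ≈ 10.6 km/s

Rearranging for v: v = [D / (0.0614 · 2870^0.364 · 68.6^0.76 · 0.25^-0.25)]^(1/0.47).
D = 3050 m.
2870^0.364 = 18.14
68.6^0.76 = 24.87
0.25^-0.25 = 1.414
Denominator = 0.0614 × 18.14 × 24.87 × 1.414 = 39.17
D / 39.17 = 3050 / 39.17 = 77.87
v = 77.87^(1/0.47) = 77.87^2.1277 = 10575 m/s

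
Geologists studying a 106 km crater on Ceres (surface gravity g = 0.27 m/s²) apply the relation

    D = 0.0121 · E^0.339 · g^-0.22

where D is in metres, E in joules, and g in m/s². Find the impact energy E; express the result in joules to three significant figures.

Rearranging: E = [D / (0.0121 · g^-0.22)]^(1/0.339).
D = 106000 m.
g^-0.22 = 0.27^-0.22 = 1.334
D / (0.0121 × 1.334) = 106000 / (0.01614) = 6.568 × 10^6
E = (6.568 × 10^6)^2.9499 = 1.290 × 10^20 J

E ≈ 1.29 × 10^20 J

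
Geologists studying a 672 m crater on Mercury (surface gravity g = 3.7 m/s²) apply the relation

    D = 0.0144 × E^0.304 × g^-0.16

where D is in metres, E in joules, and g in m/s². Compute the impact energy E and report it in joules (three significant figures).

Rearranging: E = [D / (0.0144 · g^-0.16)]^(1/0.304).
g^-0.16 = 3.7^-0.16 = 0.8111
D / (0.0144 × 0.8111) = 672 / (0.01168) = 5.753 × 10^4
E = (5.753 × 10^4)^3.2895 = 4.546 × 10^15 J

E ≈ 4.55 × 10^15 J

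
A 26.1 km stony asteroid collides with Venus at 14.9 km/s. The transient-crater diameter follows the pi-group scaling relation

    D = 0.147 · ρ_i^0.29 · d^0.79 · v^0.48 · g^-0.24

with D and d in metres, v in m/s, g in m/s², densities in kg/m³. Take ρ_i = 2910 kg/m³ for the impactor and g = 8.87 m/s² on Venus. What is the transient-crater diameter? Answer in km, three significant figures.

In SI units: d = 26100 m, v = 14900 m/s.
ρ_i^0.29 = 2910^0.29 = 10.10
d^0.79 = 26100^0.79 = 3084
v^0.48 = 14900^0.48 = 100.7
g^-0.24 = 8.87^-0.24 = 0.5922
D = 0.147 × 10.10 × 3084 × 100.7 × 0.5922 = 2.731 × 10^5 m
   = 273.1 km

D ≈ 273 km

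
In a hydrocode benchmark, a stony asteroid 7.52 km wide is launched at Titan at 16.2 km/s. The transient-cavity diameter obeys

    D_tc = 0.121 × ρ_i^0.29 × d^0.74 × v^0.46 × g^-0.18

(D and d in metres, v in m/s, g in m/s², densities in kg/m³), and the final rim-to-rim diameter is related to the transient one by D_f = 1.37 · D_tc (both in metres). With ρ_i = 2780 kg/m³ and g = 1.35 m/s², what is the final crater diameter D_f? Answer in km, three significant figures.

D_f ≈ 99.9 km

In SI: d = 7520 m, v = 16200 m/s.
ρ_i^0.29 = 2780^0.29 = 9.972
d^0.74 = 7520^0.74 = 738.6
v^0.46 = 16200^0.46 = 86.37
g^-0.18 = 1.35^-0.18 = 0.9474
D_tc = 0.121 × 9.972 × 738.6 × 86.37 × 0.9474 = 72920 m
D_f = 1.37 × 72920 = 99900 m
     = 99.90 km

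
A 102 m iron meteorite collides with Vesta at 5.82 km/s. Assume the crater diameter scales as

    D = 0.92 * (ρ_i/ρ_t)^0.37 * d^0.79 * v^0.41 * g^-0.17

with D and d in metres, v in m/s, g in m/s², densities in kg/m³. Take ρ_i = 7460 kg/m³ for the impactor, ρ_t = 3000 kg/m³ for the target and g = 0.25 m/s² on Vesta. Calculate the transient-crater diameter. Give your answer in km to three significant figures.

In SI units: v = 5820 m/s.
(ρ_i/ρ_t)^0.37 = (7460/3000)^0.37 = 1.401
d^0.79 = 102^0.79 = 38.62
v^0.41 = 5820^0.41 = 34.96
g^-0.17 = 0.25^-0.17 = 1.266
D = 0.92 × 1.401 × 38.62 × 34.96 × 1.266 = 2203 m
   = 2.203 km

D ≈ 2.20 km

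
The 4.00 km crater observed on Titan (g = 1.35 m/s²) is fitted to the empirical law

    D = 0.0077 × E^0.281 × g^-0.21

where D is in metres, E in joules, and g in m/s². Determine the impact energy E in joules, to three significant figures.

Rearranging: E = [D / (0.0077 · g^-0.21)]^(1/0.281).
D = 4000 m.
g^-0.21 = 1.35^-0.21 = 0.9389
D / (0.0077 × 0.9389) = 4000 / (7.230 × 10^-3) = 5.533 × 10^5
E = (5.533 × 10^5)^3.5587 = 2.738 × 10^20 J

E ≈ 2.74 × 10^20 J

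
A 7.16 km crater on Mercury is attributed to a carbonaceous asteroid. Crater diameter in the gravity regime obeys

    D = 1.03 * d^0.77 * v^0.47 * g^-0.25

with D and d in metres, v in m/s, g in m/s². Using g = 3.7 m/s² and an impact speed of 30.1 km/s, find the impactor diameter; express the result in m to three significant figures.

d ≈ 276 m

Rearranging for d: d = [D / (1.03 · 30100^0.47 · 3.7^-0.25)]^(1/0.77).
D = 7160 m.
30100^0.47 = 127.3
3.7^-0.25 = 0.7210
Denominator = 1.03 × 127.3 × 0.7210 = 94.54
D / 94.54 = 7160 / 94.54 = 75.74
d = 75.74^(1/0.77) = 75.74^1.2987 = 275.9 m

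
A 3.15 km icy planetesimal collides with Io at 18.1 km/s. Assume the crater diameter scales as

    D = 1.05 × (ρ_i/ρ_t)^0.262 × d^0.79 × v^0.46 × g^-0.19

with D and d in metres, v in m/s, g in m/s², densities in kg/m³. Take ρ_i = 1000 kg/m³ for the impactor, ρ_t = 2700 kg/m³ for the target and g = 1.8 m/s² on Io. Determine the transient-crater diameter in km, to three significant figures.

In SI units: d = 3150 m, v = 18100 m/s.
(ρ_i/ρ_t)^0.262 = (1000/2700)^0.262 = 0.7709
d^0.79 = 3150^0.79 = 580.3
v^0.46 = 18100^0.46 = 90.89
g^-0.19 = 1.8^-0.19 = 0.8943
D = 1.05 × 0.7709 × 580.3 × 90.89 × 0.8943 = 38180 m
   = 38.18 km

D ≈ 38.2 km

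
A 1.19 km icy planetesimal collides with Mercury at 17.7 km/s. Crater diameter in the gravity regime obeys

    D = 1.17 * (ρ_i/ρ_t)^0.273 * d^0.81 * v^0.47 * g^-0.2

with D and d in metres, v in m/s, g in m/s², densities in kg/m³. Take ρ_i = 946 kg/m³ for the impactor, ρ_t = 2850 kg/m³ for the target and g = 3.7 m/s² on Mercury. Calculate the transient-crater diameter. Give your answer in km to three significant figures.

D ≈ 20.5 km

In SI units: d = 1190 m, v = 17700 m/s.
(ρ_i/ρ_t)^0.273 = (946/2850)^0.273 = 0.7400
d^0.81 = 1190^0.81 = 309.9
v^0.47 = 17700^0.47 = 99.21
g^-0.2 = 3.7^-0.2 = 0.7698
D = 1.17 × 0.7400 × 309.9 × 99.21 × 0.7698 = 20491 m
   = 20.49 km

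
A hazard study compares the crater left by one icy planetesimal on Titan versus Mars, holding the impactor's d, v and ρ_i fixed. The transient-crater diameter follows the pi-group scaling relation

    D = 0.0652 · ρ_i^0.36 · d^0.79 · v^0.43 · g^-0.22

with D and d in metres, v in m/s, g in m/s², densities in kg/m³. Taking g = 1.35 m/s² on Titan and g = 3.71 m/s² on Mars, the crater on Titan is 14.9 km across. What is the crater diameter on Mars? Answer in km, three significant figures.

All impactor-dependent factors cancel in the ratio, leaving D_Mars/D_Titan = (g_Mars/g_Titan)^-0.22.
(3.71/1.35)^-0.22 = 2.748^-0.22 = 0.8006
D_Mars = 0.8006 × 14.9 km = 11.9 km

D ≈ 11.9 km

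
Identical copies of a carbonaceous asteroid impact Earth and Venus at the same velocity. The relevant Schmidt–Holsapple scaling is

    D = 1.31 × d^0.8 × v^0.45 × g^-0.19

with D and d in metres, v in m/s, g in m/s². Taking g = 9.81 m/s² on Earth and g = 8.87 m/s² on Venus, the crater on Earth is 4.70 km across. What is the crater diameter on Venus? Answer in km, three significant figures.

D ≈ 4.79 km

All impactor-dependent factors cancel in the ratio, leaving D_Venus/D_Earth = (g_Venus/g_Earth)^-0.19.
(8.87/9.81)^-0.19 = 0.9042^-0.19 = 1.019
D_Venus = 1.019 × 4.70 km = 4.79 km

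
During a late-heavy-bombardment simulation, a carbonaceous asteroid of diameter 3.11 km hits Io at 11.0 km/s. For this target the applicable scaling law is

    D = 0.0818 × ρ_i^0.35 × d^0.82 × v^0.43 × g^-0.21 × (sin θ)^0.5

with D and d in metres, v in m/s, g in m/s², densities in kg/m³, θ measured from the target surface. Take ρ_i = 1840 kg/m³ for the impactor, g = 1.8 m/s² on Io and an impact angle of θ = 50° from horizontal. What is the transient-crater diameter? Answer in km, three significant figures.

D ≈ 35.1 km

In SI units: d = 3110 m, v = 11000 m/s.
ρ_i^0.35 = 1840^0.35 = 13.89
d^0.82 = 3110^0.82 = 731.2
v^0.43 = 11000^0.43 = 54.68
g^-0.21 = 1.8^-0.21 = 0.8839
(sin 50°)^0.5 = 0.7660^0.5 = 0.8752
D = 0.0818 × 13.89 × 731.2 × 54.68 × 0.8839 × 0.8752 = 35142 m
   = 35.14 km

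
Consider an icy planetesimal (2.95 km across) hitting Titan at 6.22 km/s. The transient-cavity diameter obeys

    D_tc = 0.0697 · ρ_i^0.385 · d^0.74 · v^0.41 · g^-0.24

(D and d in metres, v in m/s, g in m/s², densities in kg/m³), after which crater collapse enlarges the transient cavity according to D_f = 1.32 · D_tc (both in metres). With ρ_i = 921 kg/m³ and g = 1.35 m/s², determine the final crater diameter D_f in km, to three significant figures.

D_f ≈ 15.7 km

In SI: d = 2950 m, v = 6220 m/s.
ρ_i^0.385 = 921^0.385 = 13.84
d^0.74 = 2950^0.74 = 369.5
v^0.41 = 6220^0.41 = 35.93
g^-0.24 = 1.35^-0.24 = 0.9305
D_tc = 0.0697 × 13.84 × 369.5 × 35.93 × 0.9305 = 11920 m
D_f = 1.32 × 11920 = 15734 m
     = 15.73 km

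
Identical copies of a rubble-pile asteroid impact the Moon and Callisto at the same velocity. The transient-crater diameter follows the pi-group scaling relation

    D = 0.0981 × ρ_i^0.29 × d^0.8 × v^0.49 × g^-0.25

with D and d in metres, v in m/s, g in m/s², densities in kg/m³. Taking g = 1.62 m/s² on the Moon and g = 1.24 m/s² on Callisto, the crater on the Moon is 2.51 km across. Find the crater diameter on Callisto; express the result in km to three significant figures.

All impactor-dependent factors cancel in the ratio, leaving D_Callisto/D_Moon = (g_Callisto/g_Moon)^-0.25.
(1.24/1.62)^-0.25 = 0.7654^-0.25 = 1.069
D_Callisto = 1.069 × 2.51 km = 2.68 km

D ≈ 2.68 km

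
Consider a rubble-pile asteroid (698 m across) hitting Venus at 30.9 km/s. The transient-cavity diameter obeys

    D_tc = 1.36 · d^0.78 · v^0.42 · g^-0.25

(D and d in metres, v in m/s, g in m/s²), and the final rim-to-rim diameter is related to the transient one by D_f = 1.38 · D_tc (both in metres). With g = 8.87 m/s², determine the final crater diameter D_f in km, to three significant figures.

v = 30900 m/s.
d^0.78 = 698^0.78 = 165.3
v^0.42 = 30900^0.42 = 76.87
g^-0.25 = 8.87^-0.25 = 0.5795
D_tc = 1.36 × 165.3 × 76.87 × 0.5795 = 10010 m
D_f = 1.38 × 10010 = 13814 m
     = 13.81 km

D_f ≈ 13.8 km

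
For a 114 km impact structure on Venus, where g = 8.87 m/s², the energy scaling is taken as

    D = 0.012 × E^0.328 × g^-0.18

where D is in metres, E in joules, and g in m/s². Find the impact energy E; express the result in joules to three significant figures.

Rearranging: E = [D / (0.012 · g^-0.18)]^(1/0.328).
D = 114000 m.
g^-0.18 = 8.87^-0.18 = 0.6751
D / (0.012 × 0.6751) = 114000 / (8.101 × 10^-3) = 1.407 × 10^7
E = (1.407 × 10^7)^3.0488 = 6.219 × 10^21 J

E ≈ 6.22 × 10^21 J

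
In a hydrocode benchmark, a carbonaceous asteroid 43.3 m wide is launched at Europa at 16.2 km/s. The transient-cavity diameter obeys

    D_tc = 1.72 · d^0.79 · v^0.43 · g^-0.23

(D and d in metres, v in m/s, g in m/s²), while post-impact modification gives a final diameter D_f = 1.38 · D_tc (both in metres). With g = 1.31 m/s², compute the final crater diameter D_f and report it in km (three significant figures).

D_f ≈ 2.83 km

v = 16200 m/s.
d^0.79 = 43.3^0.79 = 19.63
v^0.43 = 16200^0.43 = 64.58
g^-0.23 = 1.31^-0.23 = 0.9398
D_tc = 1.72 × 19.63 × 64.58 × 0.9398 = 2049 m
D_f = 1.38 × 2049 = 2828 m
     = 2.828 km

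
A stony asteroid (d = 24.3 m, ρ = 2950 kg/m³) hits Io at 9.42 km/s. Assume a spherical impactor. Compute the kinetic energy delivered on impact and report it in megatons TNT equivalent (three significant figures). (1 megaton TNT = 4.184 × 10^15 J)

v = 9420 m/s.
Mass m = (π/6) ρ d³ = (π/6) × 2950 × (24.3)³ = 2.216 × 10^7 kg
E = ½ m v² = 0.5 × 2.216 × 10^7 × (9420)² = 9.832 × 10^14 J
   = 9.832 × 10^14 / 4.184×10^15 = 0.2350 Mt

E ≈ 0.235 Mt TNT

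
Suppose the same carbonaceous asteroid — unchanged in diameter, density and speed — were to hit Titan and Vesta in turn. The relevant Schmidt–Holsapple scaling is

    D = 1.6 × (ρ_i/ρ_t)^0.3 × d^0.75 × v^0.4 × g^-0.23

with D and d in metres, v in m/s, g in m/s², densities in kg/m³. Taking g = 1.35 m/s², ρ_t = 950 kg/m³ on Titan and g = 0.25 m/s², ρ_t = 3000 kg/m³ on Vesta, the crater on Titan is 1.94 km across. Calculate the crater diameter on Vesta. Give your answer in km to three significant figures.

D ≈ 2.03 km

The impactor-only factors (d, v, ρ_i) cancel in the ratio, leaving D_Vesta/D_Titan = (g_Vesta/g_Titan)^-0.23 · (ρ_t,Titan/ρ_t,Vesta)^0.3.
(0.25/1.35)^-0.23 = 0.1852^-0.23 = 1.474
(950/3000)^0.3 = 0.3167^0.3 = 0.7083
Ratio = 1.474 × 0.7083 = 1.044
D_Vesta = 1.044 × 1.94 km = 2.03 km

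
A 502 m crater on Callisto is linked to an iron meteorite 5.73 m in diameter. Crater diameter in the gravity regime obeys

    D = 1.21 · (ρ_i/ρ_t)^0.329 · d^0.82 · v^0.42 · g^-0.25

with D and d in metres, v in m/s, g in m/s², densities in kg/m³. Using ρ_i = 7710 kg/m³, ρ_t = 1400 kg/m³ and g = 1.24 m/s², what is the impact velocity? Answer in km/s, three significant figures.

v ≈ 16.9 km/s

Rearranging for v: v = [D / (1.21 · (7710/1400)^0.329 · 5.73^0.82 · 1.24^-0.25)]^(1/0.42).
(7710/1400)^0.329 = 1.753
5.73^0.82 = 4.185
1.24^-0.25 = 0.9476
Denominator = 1.21 × 1.753 × 4.185 × 0.9476 = 8.412
D / 8.412 = 502 / 8.412 = 59.68
v = 59.68^(1/0.42) = 59.68^2.381 = 16914 m/s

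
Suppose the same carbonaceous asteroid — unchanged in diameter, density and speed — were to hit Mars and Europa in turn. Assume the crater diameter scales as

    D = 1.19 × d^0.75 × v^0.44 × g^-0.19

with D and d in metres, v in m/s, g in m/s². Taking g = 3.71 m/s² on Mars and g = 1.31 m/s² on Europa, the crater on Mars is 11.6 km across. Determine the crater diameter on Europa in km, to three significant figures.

All impactor-dependent factors cancel in the ratio, leaving D_Europa/D_Mars = (g_Europa/g_Mars)^-0.19.
(1.31/3.71)^-0.19 = 0.3531^-0.19 = 1.219
D_Europa = 1.219 × 11.6 km = 14.1 km

D ≈ 14.1 km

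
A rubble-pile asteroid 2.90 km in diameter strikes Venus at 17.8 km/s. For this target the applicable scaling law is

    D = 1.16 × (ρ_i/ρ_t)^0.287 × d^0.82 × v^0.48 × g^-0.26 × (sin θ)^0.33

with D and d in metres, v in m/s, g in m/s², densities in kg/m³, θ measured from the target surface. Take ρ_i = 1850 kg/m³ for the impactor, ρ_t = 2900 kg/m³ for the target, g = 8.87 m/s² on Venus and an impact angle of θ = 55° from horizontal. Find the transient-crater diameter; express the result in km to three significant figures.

D ≈ 41.0 km

In SI units: d = 2900 m, v = 17800 m/s.
(ρ_i/ρ_t)^0.287 = (1850/2900)^0.287 = 0.8790
d^0.82 = 2900^0.82 = 690.5
v^0.48 = 17800^0.48 = 109.7
g^-0.26 = 8.87^-0.26 = 0.5669
(sin 55°)^0.33 = 0.8192^0.33 = 0.9363
D = 1.16 × 0.8790 × 690.5 × 109.7 × 0.5669 × 0.9363 = 40996 m
   = 41.00 km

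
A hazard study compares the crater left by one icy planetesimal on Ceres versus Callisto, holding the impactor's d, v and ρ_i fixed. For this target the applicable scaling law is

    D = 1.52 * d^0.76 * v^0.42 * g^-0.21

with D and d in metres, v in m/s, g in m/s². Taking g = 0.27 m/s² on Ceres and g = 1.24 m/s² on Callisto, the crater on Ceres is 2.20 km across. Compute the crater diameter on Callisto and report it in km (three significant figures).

D ≈ 1.60 km

All impactor-dependent factors cancel in the ratio, leaving D_Callisto/D_Ceres = (g_Callisto/g_Ceres)^-0.21.
(1.24/0.27)^-0.21 = 4.593^-0.21 = 0.7260
D_Callisto = 0.7260 × 2.20 km = 1.60 km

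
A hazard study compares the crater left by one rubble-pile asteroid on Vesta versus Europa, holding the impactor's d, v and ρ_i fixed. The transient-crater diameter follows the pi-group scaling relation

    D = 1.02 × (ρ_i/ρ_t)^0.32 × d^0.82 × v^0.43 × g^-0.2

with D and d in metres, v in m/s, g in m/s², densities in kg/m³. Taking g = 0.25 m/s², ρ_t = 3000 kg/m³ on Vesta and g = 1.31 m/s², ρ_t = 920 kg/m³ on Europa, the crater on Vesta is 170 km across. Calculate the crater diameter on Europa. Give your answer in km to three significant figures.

D ≈ 178 km

The impactor-only factors (d, v, ρ_i) cancel in the ratio, leaving D_Europa/D_Vesta = (g_Europa/g_Vesta)^-0.2 · (ρ_t,Vesta/ρ_t,Europa)^0.32.
(1.31/0.25)^-0.2 = 5.240^-0.2 = 0.7180
(3000/920)^0.32 = 3.261^0.32 = 1.460
Ratio = 0.7180 × 1.460 = 1.048
D_Europa = 1.048 × 170 km = 178 km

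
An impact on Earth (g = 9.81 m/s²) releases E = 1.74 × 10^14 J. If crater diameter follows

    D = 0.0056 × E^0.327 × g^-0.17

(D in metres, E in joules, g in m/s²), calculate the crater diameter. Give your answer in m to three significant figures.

D ≈ 172 m

E^0.327 = (1.74 × 10^14)^0.327 = 4.536 × 10^4
g^-0.17 = 9.81^-0.17 = 0.6783
D = 0.0056 × 4.536 × 10^4 × 0.6783 = 172.3 m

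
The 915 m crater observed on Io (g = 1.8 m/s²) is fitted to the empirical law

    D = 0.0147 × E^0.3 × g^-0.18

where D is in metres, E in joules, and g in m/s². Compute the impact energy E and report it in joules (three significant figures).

Rearranging: E = [D / (0.0147 · g^-0.18)]^(1/0.3).
g^-0.18 = 1.8^-0.18 = 0.8996
D / (0.0147 × 0.8996) = 915 / (0.01322) = 6.921 × 10^4
E = (6.921 × 10^4)^3.3333 = 1.361 × 10^16 J

E ≈ 1.36 × 10^16 J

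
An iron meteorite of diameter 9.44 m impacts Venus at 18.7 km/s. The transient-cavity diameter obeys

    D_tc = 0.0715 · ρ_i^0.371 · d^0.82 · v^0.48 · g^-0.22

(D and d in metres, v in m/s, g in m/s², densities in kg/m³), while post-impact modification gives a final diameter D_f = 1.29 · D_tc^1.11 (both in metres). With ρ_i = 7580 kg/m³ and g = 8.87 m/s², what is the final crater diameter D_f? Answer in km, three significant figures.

v = 18700 m/s.
ρ_i^0.371 = 7580^0.371 = 27.50
d^0.82 = 9.44^0.82 = 6.302
v^0.48 = 18700^0.48 = 112.3
g^-0.22 = 8.87^-0.22 = 0.6187
D_tc = 0.0715 × 27.50 × 6.302 × 112.3 × 0.6187 = 860.9 m
D_f = 1.29 × (860.9)^1.11 = 2336 m
     = 2.336 km

D_f ≈ 2.34 km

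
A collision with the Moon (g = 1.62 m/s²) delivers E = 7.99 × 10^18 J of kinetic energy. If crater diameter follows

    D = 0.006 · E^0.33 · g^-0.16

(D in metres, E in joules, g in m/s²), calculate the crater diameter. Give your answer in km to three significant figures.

E^0.33 = (7.99 × 10^18)^0.33 = 1.729 × 10^6
g^-0.16 = 1.62^-0.16 = 0.9257
D = 0.006 × 1.729 × 10^6 × 0.9257 = 9603 m
   = 9.603 km

D ≈ 9.60 km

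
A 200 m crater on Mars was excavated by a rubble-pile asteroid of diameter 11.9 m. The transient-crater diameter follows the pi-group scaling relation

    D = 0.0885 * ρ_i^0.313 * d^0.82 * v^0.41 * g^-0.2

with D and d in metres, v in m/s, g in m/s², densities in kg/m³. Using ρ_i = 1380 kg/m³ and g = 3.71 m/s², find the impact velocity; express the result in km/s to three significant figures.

Rearranging for v: v = [D / (0.0885 · 1380^0.313 · 11.9^0.82 · 3.71^-0.2)]^(1/0.41).
1380^0.313 = 9.611
11.9^0.82 = 7.620
3.71^-0.2 = 0.7694
Denominator = 0.0885 × 9.611 × 7.620 × 0.7694 = 4.987
D / 4.987 = 200 / 4.987 = 40.10
v = 40.10^(1/0.41) = 40.10^2.439 = 8130 m/s

v ≈ 8.13 km/s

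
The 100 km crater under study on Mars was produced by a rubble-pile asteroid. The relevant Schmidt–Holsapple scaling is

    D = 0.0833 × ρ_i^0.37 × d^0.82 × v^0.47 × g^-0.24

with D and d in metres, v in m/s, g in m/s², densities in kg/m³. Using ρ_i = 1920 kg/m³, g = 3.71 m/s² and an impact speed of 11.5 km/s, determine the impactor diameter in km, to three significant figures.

d ≈ 5.91 km

Rearranging for d: d = [D / (0.0833 · 1920^0.37 · 11500^0.47 · 3.71^-0.24)]^(1/0.82).
D = 100000 m.
1920^0.37 = 16.40
11500^0.47 = 81.01
3.71^-0.24 = 0.7300
Denominator = 0.0833 × 16.40 × 81.01 × 0.7300 = 80.79
D / 80.79 = 100000 / 80.79 = 1238
d = 1238^(1/0.82) = 1238^1.2195 = 5910 m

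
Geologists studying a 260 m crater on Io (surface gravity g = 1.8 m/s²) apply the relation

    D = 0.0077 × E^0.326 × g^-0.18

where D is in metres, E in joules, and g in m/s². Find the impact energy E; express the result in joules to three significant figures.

E ≈ 1.08 × 10^14 J

Rearranging: E = [D / (0.0077 · g^-0.18)]^(1/0.326).
g^-0.18 = 1.8^-0.18 = 0.8996
D / (0.0077 × 0.8996) = 260 / (6.927 × 10^-3) = 3.753 × 10^4
E = (3.753 × 10^4)^3.0675 = 1.076 × 10^14 J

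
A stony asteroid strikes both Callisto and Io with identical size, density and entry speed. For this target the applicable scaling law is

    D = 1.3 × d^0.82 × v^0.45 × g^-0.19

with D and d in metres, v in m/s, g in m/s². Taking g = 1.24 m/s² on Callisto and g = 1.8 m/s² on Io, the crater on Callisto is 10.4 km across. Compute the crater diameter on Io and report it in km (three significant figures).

All impactor-dependent factors cancel in the ratio, leaving D_Io/D_Callisto = (g_Io/g_Callisto)^-0.19.
(1.8/1.24)^-0.19 = 1.452^-0.19 = 0.9316
D_Io = 0.9316 × 10.4 km = 9.69 km

D ≈ 9.69 km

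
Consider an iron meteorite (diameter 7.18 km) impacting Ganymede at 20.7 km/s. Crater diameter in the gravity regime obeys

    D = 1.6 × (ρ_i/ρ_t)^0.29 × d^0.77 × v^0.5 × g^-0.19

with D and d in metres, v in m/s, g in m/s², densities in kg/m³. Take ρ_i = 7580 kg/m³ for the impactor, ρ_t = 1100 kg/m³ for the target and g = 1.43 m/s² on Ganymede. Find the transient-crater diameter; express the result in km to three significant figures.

D ≈ 351 km

In SI units: d = 7180 m, v = 20700 m/s.
(ρ_i/ρ_t)^0.29 = (7580/1100)^0.29 = 1.750
d^0.77 = 7180^0.77 = 931.6
v^0.5 = 20700^0.5 = 143.9
g^-0.19 = 1.43^-0.19 = 0.9343
D = 1.6 × 1.750 × 931.6 × 143.9 × 0.9343 = 3.507 × 10^5 m
   = 350.7 km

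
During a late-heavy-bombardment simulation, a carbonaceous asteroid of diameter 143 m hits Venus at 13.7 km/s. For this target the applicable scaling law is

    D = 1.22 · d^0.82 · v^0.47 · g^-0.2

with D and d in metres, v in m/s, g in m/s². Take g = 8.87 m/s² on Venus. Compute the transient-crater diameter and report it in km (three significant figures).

D ≈ 4.06 km

In SI units: v = 13700 m/s.
d^0.82 = 143^0.82 = 58.53
v^0.47 = 13700^0.47 = 87.95
g^-0.2 = 8.87^-0.2 = 0.6463
D = 1.22 × 58.53 × 87.95 × 0.6463 = 4059 m
   = 4.059 km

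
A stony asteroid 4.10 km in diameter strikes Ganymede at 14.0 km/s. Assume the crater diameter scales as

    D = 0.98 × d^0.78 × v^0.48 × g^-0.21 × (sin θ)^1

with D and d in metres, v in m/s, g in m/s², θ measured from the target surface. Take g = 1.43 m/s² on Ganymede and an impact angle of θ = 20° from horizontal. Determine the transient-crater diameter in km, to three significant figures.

In SI units: d = 4100 m, v = 14000 m/s.
d^0.78 = 4100^0.78 = 657.6
v^0.48 = 14000^0.48 = 97.76
g^-0.21 = 1.43^-0.21 = 0.9276
(sin 20°)^1 = 0.3420^1 = 0.3420
D = 0.98 × 657.6 × 97.76 × 0.9276 × 0.3420 = 19986 m
   = 19.99 km

D ≈ 20.0 km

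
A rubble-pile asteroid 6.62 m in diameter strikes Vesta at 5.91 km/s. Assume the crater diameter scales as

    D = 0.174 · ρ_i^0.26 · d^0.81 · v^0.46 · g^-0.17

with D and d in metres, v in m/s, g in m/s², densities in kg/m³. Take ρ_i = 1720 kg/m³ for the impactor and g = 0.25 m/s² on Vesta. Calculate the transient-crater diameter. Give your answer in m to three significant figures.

D ≈ 384 m

In SI units: v = 5910 m/s.
ρ_i^0.26 = 1720^0.26 = 6.938
d^0.81 = 6.62^0.81 = 4.623
v^0.46 = 5910^0.46 = 54.32
g^-0.17 = 0.25^-0.17 = 1.266
D = 0.174 × 6.938 × 4.623 × 54.32 × 1.266 = 383.8 m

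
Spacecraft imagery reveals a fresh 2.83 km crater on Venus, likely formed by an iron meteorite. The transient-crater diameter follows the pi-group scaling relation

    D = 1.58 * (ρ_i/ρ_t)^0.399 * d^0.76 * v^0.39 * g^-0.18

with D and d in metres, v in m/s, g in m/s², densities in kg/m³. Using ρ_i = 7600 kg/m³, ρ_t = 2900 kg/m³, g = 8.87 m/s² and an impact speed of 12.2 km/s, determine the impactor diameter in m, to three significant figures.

d ≈ 154 m

Rearranging for d: d = [D / (1.58 · (7600/2900)^0.399 · 12200^0.39 · 8.87^-0.18)]^(1/0.76).
D = 2830 m.
(7600/2900)^0.399 = 1.469
12200^0.39 = 39.24
8.87^-0.18 = 0.6751
Denominator = 1.58 × 1.469 × 39.24 × 0.6751 = 61.49
D / 61.49 = 2830 / 61.49 = 46.02
d = 46.02^(1/0.76) = 46.02^1.3158 = 154.2 m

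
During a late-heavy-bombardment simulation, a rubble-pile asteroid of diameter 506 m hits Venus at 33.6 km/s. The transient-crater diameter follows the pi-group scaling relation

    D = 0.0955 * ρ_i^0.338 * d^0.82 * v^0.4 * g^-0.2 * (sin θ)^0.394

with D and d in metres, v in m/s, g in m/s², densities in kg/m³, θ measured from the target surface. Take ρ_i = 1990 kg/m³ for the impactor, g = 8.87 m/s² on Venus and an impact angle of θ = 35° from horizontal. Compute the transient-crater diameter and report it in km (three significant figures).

In SI units: v = 33600 m/s.
ρ_i^0.338 = 1990^0.338 = 13.03
d^0.82 = 506^0.82 = 165.0
v^0.4 = 33600^0.4 = 64.65
g^-0.2 = 8.87^-0.2 = 0.6463
(sin 35°)^0.394 = 0.5736^0.394 = 0.8033
D = 0.0955 × 13.03 × 165.0 × 64.65 × 0.6463 × 0.8033 = 6891 m
   = 6.891 km

D ≈ 6.89 km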